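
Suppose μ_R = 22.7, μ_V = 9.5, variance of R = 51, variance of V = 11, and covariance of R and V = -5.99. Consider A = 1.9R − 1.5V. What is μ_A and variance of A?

μ_A = 1.9·μ_R + (-1.5)·μ_V = 1.9·22.7 + (-1.5)·9.5 = 28.88.
variance of A = a²·variance of R + b²·variance of V + 2ab·covariance of R and V with a = 1.9, b = -1.5.
= 1.9²·51 + (-1.5)²·11 + 2·1.9·(-1.5)·(-5.99)
= 184.11 + 24.75 + 34.143 = 243.003.

μ_A = 28.88, variance of A = 243.003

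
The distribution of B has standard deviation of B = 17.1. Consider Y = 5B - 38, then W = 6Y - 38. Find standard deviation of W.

standard deviation of Y = |5|·17.1 = 85.5.
standard deviation of W = |6|·85.5 = 513.

standard deviation of W = 513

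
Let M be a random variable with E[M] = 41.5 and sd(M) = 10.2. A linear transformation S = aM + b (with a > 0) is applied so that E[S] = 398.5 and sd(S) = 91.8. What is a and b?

sd(S) = a·sd(M) (a > 0), so a = 91.8/10.2 = 9.
E[S] = a·E[M] + b, so b = 398.5 − 9·41.5 = 25.

a = 9, b = 25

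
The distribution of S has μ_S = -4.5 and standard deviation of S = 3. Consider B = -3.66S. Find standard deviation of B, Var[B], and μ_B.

standard deviation of B = 10.98, Var[B] = 120.5604, μ_B = 16.47

B = -3.66S is linear with a = -3.66, b = 0.
standard deviation of B = |a|·standard deviation of S = |-3.66|·3 = 10.98.
Var[S] = 3² = 9.
Var[B] = a²·Var[S] = (-3.66)²·9 = 120.5604.
μ_B = a·μ_S + b = (-3.66)·(-4.5) = 16.47.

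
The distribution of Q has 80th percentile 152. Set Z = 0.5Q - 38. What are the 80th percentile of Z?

80th percentile of Z = 38

Since a = 0.5 > 0 the transformation is increasing, so the 80th percentile of Z = a·(P_{80} of Q) + b = 0.5·152 + (-38) = 38.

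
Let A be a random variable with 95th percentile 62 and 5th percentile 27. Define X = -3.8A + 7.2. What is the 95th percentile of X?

Since a = -3.8 < 0 the transformation is decreasing, reversing order: the 95th percentile of X corresponds to the 5th percentile of A.
So P_{95}(X) = a·P_{5}(A) + b = (-3.8)·27 + 7.2 = -95.4.

95th percentile of X = -95.4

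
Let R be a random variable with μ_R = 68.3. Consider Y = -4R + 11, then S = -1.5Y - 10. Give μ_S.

μ_S = 383.3

μ_Y = (-4)·68.3 + 11 = -262.2.
μ_S = (-1.5)·(-262.2) + (-10) = 383.3.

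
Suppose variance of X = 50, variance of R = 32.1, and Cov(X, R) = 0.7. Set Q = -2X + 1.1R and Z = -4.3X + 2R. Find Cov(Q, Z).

Cov(Q, Z) = 494.509

By bilinearity, Cov(Q, Z) = ac·variance of X + bd·variance of R + (ad+bc)·Cov(X, R), with a=-2, b=1.1, c=-4.3, d=2.
ac·variance of X = (-2)·(-4.3)·50 = 430
bd·variance of R = 1.1·2·32.1 = 70.62
(ad+bc)·Cov(X, R) = (-8.73)·0.7 = -6.111
Cov(Q, Z) = 430 + 70.62 + (-6.111) = 494.509.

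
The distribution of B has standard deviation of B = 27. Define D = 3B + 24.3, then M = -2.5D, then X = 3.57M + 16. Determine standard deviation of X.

standard deviation of D = |3|·27 = 81.
standard deviation of M = |-2.5|·81 = 202.5.
standard deviation of X = |3.57|·202.5 = 722.925.

standard deviation of X = 722.925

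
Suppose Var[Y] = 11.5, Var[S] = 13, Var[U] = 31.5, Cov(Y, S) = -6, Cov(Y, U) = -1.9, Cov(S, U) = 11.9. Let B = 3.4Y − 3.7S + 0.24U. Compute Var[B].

Var[B] = a²·Var[Y] + b²·Var[S] + c²·Var[U] + 2ab·Cov(Y, S) + 2ac·Cov(Y, U) + 2bc·Cov(S, U), with a = 3.4, b = -3.7, c = 0.24.
= 132.94 + 177.97 + 1.8144 + 150.96 + (-3.1008) + (-21.1344)
= 439.4492.

Var[B] = 439.4492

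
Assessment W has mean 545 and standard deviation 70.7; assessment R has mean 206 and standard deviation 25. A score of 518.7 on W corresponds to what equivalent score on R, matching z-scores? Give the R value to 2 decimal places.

R = 196.70

z = (518.7 − 545)/70.7 ≈ -0.372.
R = 206 + z·25 = 206 + (518.7 − 545)·25/70.7 ≈ 196.70.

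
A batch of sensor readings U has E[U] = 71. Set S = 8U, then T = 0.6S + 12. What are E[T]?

E[T] = 352.8

E[S] = 8·71 = 568.
E[T] = 0.6·568 + 12 = 352.8.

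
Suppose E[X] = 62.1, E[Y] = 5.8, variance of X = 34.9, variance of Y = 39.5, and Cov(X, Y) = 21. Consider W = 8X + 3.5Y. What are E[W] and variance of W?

E[W] = 517.1, variance of W = 3893.475

E[W] = 8·E[X] + 3.5·E[Y] = 8·62.1 + 3.5·5.8 = 517.1.
variance of W = a²·variance of X + b²·variance of Y + 2ab·Cov(X, Y) with a = 8, b = 3.5.
= 8²·34.9 + 3.5²·39.5 + 2·8·3.5·21
= 2233.6 + 483.875 + 1176 = 3893.475.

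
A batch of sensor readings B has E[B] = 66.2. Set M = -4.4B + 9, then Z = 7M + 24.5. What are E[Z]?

E[M] = (-4.4)·66.2 + 9 = -282.28.
E[Z] = 7·(-282.28) + 24.5 = -1951.46.

E[Z] = -1951.46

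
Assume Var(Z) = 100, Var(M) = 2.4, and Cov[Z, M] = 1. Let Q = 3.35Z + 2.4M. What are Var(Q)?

Var(Q) = 1152.154

Var(Q) = a²·Var(Z) + b²·Var(M) + 2ab·Cov[Z, M] with a = 3.35, b = 2.4.
= 3.35²·100 + 2.4²·2.4 + 2·3.35·2.4·1
= 1122.25 + 13.824 + 16.08 = 1152.154.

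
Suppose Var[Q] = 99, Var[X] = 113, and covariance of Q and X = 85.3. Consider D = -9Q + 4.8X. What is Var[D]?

Var[D] = a²·Var[Q] + b²·Var[X] + 2ab·covariance of Q and X with a = -9, b = 4.8.
= (-9)²·99 + 4.8²·113 + 2·(-9)·4.8·85.3
= 8019 + 2603.52 + (-7369.92) = 3252.6.

Var[D] = 3252.6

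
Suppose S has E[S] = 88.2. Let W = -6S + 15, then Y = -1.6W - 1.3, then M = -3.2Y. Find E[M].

E[W] = (-6)·88.2 + 15 = -514.2.
E[Y] = (-1.6)·(-514.2) + (-1.3) = 821.42.
E[M] = (-3.2)·821.42 = -2628.544.

E[M] = -2628.544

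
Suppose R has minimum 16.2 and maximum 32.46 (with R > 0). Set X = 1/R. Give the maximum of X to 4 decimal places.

1/R is decreasing on this domain, so max(X) comes from min(R) = 16.2: max(X) = 1/(16.2) ≈ 0.0617.

max(X) = 0.0617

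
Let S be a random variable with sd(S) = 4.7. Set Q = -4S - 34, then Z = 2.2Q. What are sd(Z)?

sd(Q) = |-4|·4.7 = 18.8.
sd(Z) = |2.2|·18.8 = 41.36.

sd(Z) = 41.36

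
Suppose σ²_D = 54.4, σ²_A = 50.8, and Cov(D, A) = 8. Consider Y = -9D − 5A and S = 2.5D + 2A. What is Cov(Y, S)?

Cov(Y, S) = -1976

By bilinearity, Cov(Y, S) = ac·σ²_D + bd·σ²_A + (ad+bc)·Cov(D, A), with a=-9, b=-5, c=2.5, d=2.
ac·σ²_D = (-9)·2.5·54.4 = -1224
bd·σ²_A = (-5)·2·50.8 = -508
(ad+bc)·Cov(D, A) = (-30.5)·8 = -244
Cov(Y, S) = -1224 + (-508) + (-244) = -1976.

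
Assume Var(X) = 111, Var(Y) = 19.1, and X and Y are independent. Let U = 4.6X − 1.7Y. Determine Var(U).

Var(U) = a²·Var(X) + b²·Var(Y) + 2ab·covariance of X and Y with a = 4.6, b = -1.7.
Independence gives covariance of X and Y = 0.
= 4.6²·111 + (-1.7)²·19.1 + 2·4.6·(-1.7)·0
= 2348.76 + 55.199 + 0 = 2403.959.

Var(U) = 2403.959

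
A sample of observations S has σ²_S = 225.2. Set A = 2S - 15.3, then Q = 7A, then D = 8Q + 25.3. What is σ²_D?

σ²_D = 2824908.8

σ²_A = 2²·225.2 = 900.8.
σ²_Q = 7²·900.8 = 44139.2.
σ²_D = 8²·44139.2 = 2824908.8.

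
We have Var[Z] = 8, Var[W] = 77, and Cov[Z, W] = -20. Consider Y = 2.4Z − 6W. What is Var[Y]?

Var[Y] = a²·Var[Z] + b²·Var[W] + 2ab·Cov[Z, W] with a = 2.4, b = -6.
= 2.4²·8 + (-6)²·77 + 2·2.4·(-6)·(-20)
= 46.08 + 2772 + 576 = 3394.08.

Var[Y] = 3394.08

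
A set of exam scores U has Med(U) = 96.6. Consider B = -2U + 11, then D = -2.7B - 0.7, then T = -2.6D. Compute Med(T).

Med(B) = (-2)·96.6 + 11 = -182.2.
Med(D) = (-2.7)·(-182.2) + (-0.7) = 491.24.
Med(T) = (-2.6)·491.24 = -1277.224.

Med(T) = -1277.224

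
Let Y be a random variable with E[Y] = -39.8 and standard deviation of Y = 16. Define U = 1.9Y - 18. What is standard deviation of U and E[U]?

U = 1.9Y - 18 is linear with a = 1.9, b = -18.
standard deviation of U = |a|·standard deviation of Y = |1.9|·16 = 30.4.
E[U] = a·E[Y] + b = 1.9·(-39.8) + (-18) = -93.62.

standard deviation of U = 30.4, E[U] = -93.62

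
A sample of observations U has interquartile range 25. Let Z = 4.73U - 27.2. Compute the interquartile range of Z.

IQR(Z) = 118.25

Under Z = aU + b, IQR(Z) = |a|·IQR(U) = |4.73|·25 = 118.25 (shifts cancel; spread scales by |a|).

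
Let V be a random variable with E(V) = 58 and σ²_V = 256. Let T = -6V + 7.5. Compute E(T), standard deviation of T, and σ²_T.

E(T) = -340.5, standard deviation of T = 96, σ²_T = 9216

T = -6V + 7.5 is linear with a = -6, b = 7.5.
E(T) = a·E(V) + b = (-6)·58 + 7.5 = -340.5.
standard deviation of V = √256 = 16.
standard deviation of T = |a|·standard deviation of V = |-6|·16 = 96.
σ²_T = a²·σ²_V = (-6)²·256 = 9216 (the additive constant 7.5 does not affect variance).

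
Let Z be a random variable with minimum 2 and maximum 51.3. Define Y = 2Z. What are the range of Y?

Range(Y) = 98.6

Range of Z = 51.3 − 2 = 49.3.
Range(Y) = |a|·Range(Z) = |2|·49.3 = 98.6.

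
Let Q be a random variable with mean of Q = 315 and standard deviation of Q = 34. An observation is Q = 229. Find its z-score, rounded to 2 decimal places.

z = (Q − mean of Q) / standard deviation of Q = (229 − 315) / 34 ≈ -2.53.

z = -2.53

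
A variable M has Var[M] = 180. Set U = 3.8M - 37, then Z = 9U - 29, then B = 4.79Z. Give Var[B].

Var[U] = 3.8²·180 = 2599.2.
Var[Z] = 9²·2599.2 = 210535.2.
Var[B] = 4.79²·210535.2 = 4830540.68232.

Var[B] = 4830540.68232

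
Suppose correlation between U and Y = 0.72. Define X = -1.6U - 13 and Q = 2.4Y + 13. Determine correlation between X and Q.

Linear rescalings preserve |correlation|; the slopes -1.6 and 2.4 have opposite signs, so the correlation flips sign: correlation between X and Q = −correlation between U and Y = -0.72.

correlation between X and Q = -0.72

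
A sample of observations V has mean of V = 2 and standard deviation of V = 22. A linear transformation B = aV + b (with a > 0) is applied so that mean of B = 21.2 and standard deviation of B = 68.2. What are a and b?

standard deviation of B = a·standard deviation of V (a > 0), so a = 68.2/22 = 3.1.
mean of B = a·mean of V + b, so b = 21.2 − 3.1·2 = 15.

a = 3.1, b = 15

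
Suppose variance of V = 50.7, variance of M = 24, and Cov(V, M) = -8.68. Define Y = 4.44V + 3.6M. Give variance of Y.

variance of Y = 1033.03728

variance of Y = a²·variance of V + b²·variance of M + 2ab·Cov(V, M) with a = 4.44, b = 3.6.
= 4.44²·50.7 + 3.6²·24 + 2·4.44·3.6·(-8.68)
= 999.47952 + 311.04 + (-277.48224) = 1033.03728.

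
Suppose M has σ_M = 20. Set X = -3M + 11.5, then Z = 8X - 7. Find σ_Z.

σ_Z = 480

σ_X = |-3|·20 = 60.
σ_Z = |8|·60 = 480.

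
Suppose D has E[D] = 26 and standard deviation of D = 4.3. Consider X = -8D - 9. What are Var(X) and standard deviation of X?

X = -8D - 9 is linear with a = -8, b = -9.
Var(D) = 4.3² = 18.49.
Var(X) = a²·Var(D) = (-8)²·18.49 = 1183.36 (the additive constant -9 does not affect variance).
standard deviation of X = |a|·standard deviation of D = |-8|·4.3 = 34.4.

Var(X) = 1183.36, standard deviation of X = 34.4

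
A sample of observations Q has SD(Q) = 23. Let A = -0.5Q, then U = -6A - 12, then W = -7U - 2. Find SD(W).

SD(A) = |-0.5|·23 = 11.5.
SD(U) = |-6|·11.5 = 69.
SD(W) = |-7|·69 = 483.

SD(W) = 483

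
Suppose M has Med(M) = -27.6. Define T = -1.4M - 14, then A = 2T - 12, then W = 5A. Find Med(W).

Med(T) = (-1.4)·(-27.6) + (-14) = 24.64.
Med(A) = 2·24.64 + (-12) = 37.28.
Med(W) = 5·37.28 = 186.4.

Med(W) = 186.4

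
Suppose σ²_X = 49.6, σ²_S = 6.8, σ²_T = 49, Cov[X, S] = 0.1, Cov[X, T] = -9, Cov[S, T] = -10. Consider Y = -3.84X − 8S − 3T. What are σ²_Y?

σ²_Y = 926.36576

σ²_Y = a²·σ²_X + b²·σ²_S + c²·σ²_T + 2ab·Cov[X, S] + 2ac·Cov[X, T] + 2bc·Cov[S, T], with a = -3.84, b = -8, c = -3.
= 731.38176 + 435.2 + 441 + 6.144 + (-207.36) + (-480)
= 926.36576.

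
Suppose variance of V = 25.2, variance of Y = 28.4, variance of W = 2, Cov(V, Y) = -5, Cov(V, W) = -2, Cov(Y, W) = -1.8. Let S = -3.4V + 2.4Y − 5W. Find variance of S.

variance of S = 561.696

variance of S = a²·variance of V + b²·variance of Y + c²·variance of W + 2ab·Cov(V, Y) + 2ac·Cov(V, W) + 2bc·Cov(Y, W), with a = -3.4, b = 2.4, c = -5.
= 291.312 + 163.584 + 50 + 81.6 + (-68) + 43.2
= 561.696.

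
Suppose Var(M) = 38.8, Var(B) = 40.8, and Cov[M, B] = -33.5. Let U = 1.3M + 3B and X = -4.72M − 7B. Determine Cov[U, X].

By bilinearity, Cov[U, X] = ac·Var(M) + bd·Var(B) + (ad+bc)·Cov[M, B], with a=1.3, b=3, c=-4.72, d=-7.
ac·Var(M) = 1.3·(-4.72)·38.8 = -238.0768
bd·Var(B) = 3·(-7)·40.8 = -856.8
(ad+bc)·Cov[M, B] = (-23.26)·(-33.5) = 779.21
Cov[U, X] = -238.0768 + (-856.8) + 779.21 = -315.6668.

Cov[U, X] = -315.6668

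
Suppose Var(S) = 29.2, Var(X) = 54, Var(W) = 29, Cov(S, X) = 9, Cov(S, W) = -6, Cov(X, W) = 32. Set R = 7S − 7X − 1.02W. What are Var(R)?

Var(R) = a²·Var(S) + b²·Var(X) + c²·Var(W) + 2ab·Cov(S, X) + 2ac·Cov(S, W) + 2bc·Cov(X, W), with a = 7, b = -7, c = -1.02.
= 1430.8 + 2646 + 30.1716 + (-882) + 85.68 + 456.96
= 3767.6116.

Var(R) = 3767.6116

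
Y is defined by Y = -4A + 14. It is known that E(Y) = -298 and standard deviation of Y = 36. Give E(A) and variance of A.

From Y = -4A + 14: E(Y) = a·E(A) + b, so E(A) = (E(Y) − b)/a = (-298 − 14)/(-4) = 78.
variance of Y = 36² = 1296.
variance of Y = a²·variance of A, so variance of A = 1296/(-4)² = 81.

E(A) = 78, variance of A = 81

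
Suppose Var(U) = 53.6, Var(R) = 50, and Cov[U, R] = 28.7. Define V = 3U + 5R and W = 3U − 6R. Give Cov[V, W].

Cov[V, W] = -1103.7

By bilinearity, Cov[V, W] = ac·Var(U) + bd·Var(R) + (ad+bc)·Cov[U, R], with a=3, b=5, c=3, d=-6.
ac·Var(U) = 3·3·53.6 = 482.4
bd·Var(R) = 5·(-6)·50 = -1500
(ad+bc)·Cov[U, R] = (-3)·28.7 = -86.1
Cov[V, W] = 482.4 + (-1500) + (-86.1) = -1103.7.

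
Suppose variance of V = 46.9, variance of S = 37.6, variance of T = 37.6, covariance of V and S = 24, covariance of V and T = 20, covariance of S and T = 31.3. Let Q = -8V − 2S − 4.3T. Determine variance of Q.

variance of Q = a²·variance of V + b²·variance of S + c²·variance of T + 2ab·covariance of V and S + 2ac·covariance of V and T + 2bc·covariance of S and T, with a = -8, b = -2, c = -4.3.
= 3001.6 + 150.4 + 695.224 + 768 + 1376 + 538.36
= 6529.584.

variance of Q = 6529.584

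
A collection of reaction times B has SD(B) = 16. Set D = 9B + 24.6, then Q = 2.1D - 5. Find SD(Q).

SD(D) = |9|·16 = 144.
SD(Q) = |2.1|·144 = 302.4.

SD(Q) = 302.4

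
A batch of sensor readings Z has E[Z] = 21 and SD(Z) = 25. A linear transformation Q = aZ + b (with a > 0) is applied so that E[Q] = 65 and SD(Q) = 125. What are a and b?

SD(Q) = a·SD(Z) (a > 0), so a = 125/25 = 5.
E[Q] = a·E[Z] + b, so b = 65 − 5·21 = -40.

a = 5, b = -40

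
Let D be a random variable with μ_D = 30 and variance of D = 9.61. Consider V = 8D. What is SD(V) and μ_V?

V = 8D is linear with a = 8, b = 0.
SD(D) = √9.61 = 3.1.
SD(V) = |a|·SD(D) = |8|·3.1 = 24.8.
μ_V = a·μ_D + b = 8·30 = 240.

SD(V) = 24.8, μ_V = 240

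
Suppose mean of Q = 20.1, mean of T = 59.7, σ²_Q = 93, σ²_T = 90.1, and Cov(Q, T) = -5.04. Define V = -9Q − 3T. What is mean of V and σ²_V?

mean of V = -360, σ²_V = 8071.74

mean of V = (-9)·mean of Q + (-3)·mean of T = (-9)·20.1 + (-3)·59.7 = -360.
σ²_V = a²·σ²_Q + b²·σ²_T + 2ab·Cov(Q, T) with a = -9, b = -3.
= (-9)²·93 + (-3)²·90.1 + 2·(-9)·(-3)·(-5.04)
= 7533 + 810.9 + (-272.16) = 8071.74.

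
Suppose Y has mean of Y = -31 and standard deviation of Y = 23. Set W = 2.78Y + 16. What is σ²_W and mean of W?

W = 2.78Y + 16 is linear with a = 2.78, b = 16.
σ²_Y = 23² = 529.
σ²_W = a²·σ²_Y = 2.78²·529 = 4088.3236 (the additive constant 16 does not affect variance).
mean of W = a·mean of Y + b = 2.78·(-31) + 16 = -70.18.

σ²_W = 4088.3236, mean of W = -70.18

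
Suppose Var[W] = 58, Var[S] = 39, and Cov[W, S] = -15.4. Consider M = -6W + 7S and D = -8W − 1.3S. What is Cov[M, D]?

Cov[M, D] = 3171.38

By bilinearity, Cov[M, D] = ac·Var[W] + bd·Var[S] + (ad+bc)·Cov[W, S], with a=-6, b=7, c=-8, d=-1.3.
ac·Var[W] = (-6)·(-8)·58 = 2784
bd·Var[S] = 7·(-1.3)·39 = -354.9
(ad+bc)·Cov[W, S] = (-48.2)·(-15.4) = 742.28
Cov[M, D] = 2784 + (-354.9) + 742.28 = 3171.38.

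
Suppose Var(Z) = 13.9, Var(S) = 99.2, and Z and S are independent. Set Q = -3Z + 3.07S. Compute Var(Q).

Var(Q) = 1060.05008

Var(Q) = a²·Var(Z) + b²·Var(S) + 2ab·Cov(Z, S) with a = -3, b = 3.07.
Independence gives Cov(Z, S) = 0.
= (-3)²·13.9 + 3.07²·99.2 + 2·(-3)·3.07·0
= 125.1 + 934.95008 + 0 = 1060.05008.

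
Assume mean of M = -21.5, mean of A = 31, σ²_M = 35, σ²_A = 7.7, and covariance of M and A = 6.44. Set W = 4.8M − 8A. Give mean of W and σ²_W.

mean of W = -351.2, σ²_W = 804.608

mean of W = 4.8·mean of M + (-8)·mean of A = 4.8·(-21.5) + (-8)·31 = -351.2.
σ²_W = a²·σ²_M + b²·σ²_A + 2ab·covariance of M and A with a = 4.8, b = -8.
= 4.8²·35 + (-8)²·7.7 + 2·4.8·(-8)·6.44
= 806.4 + 492.8 + (-494.592) = 804.608.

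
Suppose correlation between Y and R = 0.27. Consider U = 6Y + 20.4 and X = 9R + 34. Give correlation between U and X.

correlation between U and X = 0.27

Linear rescalings preserve correlation up to sign; here the slopes 6 and 9 have the same sign, so correlation between U and X = correlation between Y and R = 0.27.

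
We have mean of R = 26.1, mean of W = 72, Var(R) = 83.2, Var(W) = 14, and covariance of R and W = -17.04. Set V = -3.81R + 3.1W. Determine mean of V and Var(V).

mean of V = 123.759, Var(V) = 1744.7984

mean of V = (-3.81)·mean of R + 3.1·mean of W = (-3.81)·26.1 + 3.1·72 = 123.759.
Var(V) = a²·Var(R) + b²·Var(W) + 2ab·covariance of R and W with a = -3.81, b = 3.1.
= (-3.81)²·83.2 + 3.1²·14 + 2·(-3.81)·3.1·(-17.04)
= 1207.73952 + 134.54 + 402.51888 = 1744.7984.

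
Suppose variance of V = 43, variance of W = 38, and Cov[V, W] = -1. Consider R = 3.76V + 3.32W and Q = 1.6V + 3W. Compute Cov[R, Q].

By bilinearity, Cov[R, Q] = ac·variance of V + bd·variance of W + (ad+bc)·Cov[V, W], with a=3.76, b=3.32, c=1.6, d=3.
ac·variance of V = 3.76·1.6·43 = 258.688
bd·variance of W = 3.32·3·38 = 378.48
(ad+bc)·Cov[V, W] = (16.592)·(-1) = -16.592
Cov[R, Q] = 258.688 + 378.48 + (-16.592) = 620.576.

Cov[R, Q] = 620.576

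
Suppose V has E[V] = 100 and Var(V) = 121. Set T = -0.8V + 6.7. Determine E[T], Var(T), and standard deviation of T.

E[T] = -73.3, Var(T) = 77.44, standard deviation of T = 8.8

T = -0.8V + 6.7 is linear with a = -0.8, b = 6.7.
E[T] = a·E[V] + b = (-0.8)·100 + 6.7 = -73.3.
Var(T) = a²·Var(V) = (-0.8)²·121 = 77.44 (the additive constant 6.7 does not affect variance).
standard deviation of V = √121 = 11.
standard deviation of T = |a|·standard deviation of V = |-0.8|·11 = 8.8.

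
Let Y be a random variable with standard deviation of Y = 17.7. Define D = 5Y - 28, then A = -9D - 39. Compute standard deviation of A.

standard deviation of A = 796.5

standard deviation of D = |5|·17.7 = 88.5.
standard deviation of A = |-9|·88.5 = 796.5.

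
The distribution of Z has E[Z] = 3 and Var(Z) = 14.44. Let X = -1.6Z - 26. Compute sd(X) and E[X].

X = -1.6Z - 26 is linear with a = -1.6, b = -26.
sd(Z) = √14.44 = 3.8.
sd(X) = |a|·sd(Z) = |-1.6|·3.8 = 6.08.
E[X] = a·E[Z] + b = (-1.6)·3 + (-26) = -30.8.

sd(X) = 6.08, E[X] = -30.8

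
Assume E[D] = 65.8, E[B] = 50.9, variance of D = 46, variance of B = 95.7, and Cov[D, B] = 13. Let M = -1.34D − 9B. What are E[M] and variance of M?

E[M] = (-1.34)·E[D] + (-9)·E[B] = (-1.34)·65.8 + (-9)·50.9 = -546.272.
variance of M = a²·variance of D + b²·variance of B + 2ab·Cov[D, B] with a = -1.34, b = -9.
= (-1.34)²·46 + (-9)²·95.7 + 2·(-1.34)·(-9)·13
= 82.5976 + 7751.7 + 313.56 = 8147.8576.

E[M] = -546.272, variance of M = 8147.8576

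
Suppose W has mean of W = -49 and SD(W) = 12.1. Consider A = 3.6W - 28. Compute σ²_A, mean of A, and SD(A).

A = 3.6W - 28 is linear with a = 3.6, b = -28.
σ²_W = 12.1² = 146.41.
σ²_A = a²·σ²_W = 3.6²·146.41 = 1897.4736 (the additive constant -28 does not affect variance).
mean of A = a·mean of W + b = 3.6·(-49) + (-28) = -204.4.
SD(A) = |a|·SD(W) = |3.6|·12.1 = 43.56.

σ²_A = 1897.4736, mean of A = -204.4, SD(A) = 43.56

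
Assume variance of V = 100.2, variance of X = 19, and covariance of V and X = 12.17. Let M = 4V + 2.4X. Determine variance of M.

variance of M = 1946.304

variance of M = a²·variance of V + b²·variance of X + 2ab·covariance of V and X with a = 4, b = 2.4.
= 4²·100.2 + 2.4²·19 + 2·4·2.4·12.17
= 1603.2 + 109.44 + 233.664 = 1946.304.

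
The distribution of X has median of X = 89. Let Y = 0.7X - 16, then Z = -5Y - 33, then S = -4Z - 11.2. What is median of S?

median of S = 1046.8

median of Y = 0.7·89 + (-16) = 46.3.
median of Z = (-5)·46.3 + (-33) = -264.5.
median of S = (-4)·(-264.5) + (-11.2) = 1046.8.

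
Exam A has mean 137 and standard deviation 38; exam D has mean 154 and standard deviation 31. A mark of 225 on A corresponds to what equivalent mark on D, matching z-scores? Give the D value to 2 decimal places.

z = (225 − 137)/38 ≈ 2.3158.
D = 154 + z·31 = 154 + (225 − 137)·31/38 ≈ 225.79.

D = 225.79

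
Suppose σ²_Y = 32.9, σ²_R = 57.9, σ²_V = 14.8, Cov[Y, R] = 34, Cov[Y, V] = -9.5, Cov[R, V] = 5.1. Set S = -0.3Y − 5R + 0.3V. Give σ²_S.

σ²_S = 1540.203

σ²_S = a²·σ²_Y + b²·σ²_R + c²·σ²_V + 2ab·Cov[Y, R] + 2ac·Cov[Y, V] + 2bc·Cov[R, V], with a = -0.3, b = -5, c = 0.3.
= 2.961 + 1447.5 + 1.332 + 102 + 1.71 + (-15.3)
= 1540.203.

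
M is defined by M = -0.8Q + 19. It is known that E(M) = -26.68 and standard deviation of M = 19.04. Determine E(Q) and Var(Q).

E(Q) = 57.1, Var(Q) = 566.44

From M = -0.8Q + 19: E(M) = a·E(Q) + b, so E(Q) = (E(M) − b)/a = (-26.68 − 19)/(-0.8) = 57.1.
Var(M) = 19.04² = 362.5216.
Var(M) = a²·Var(Q), so Var(Q) = 362.5216/(-0.8)² = 566.44.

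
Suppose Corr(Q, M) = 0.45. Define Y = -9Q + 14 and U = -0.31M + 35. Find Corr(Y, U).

Corr(Y, U) = 0.45

Linear rescalings preserve correlation up to sign; here the slopes -9 and -0.31 have the same sign, so Corr(Y, U) = Corr(Q, M) = 0.45.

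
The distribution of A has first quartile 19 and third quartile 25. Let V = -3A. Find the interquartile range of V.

IQR of A = Q3 − Q1 = 25 − 19 = 6.
Under V = aA + b, IQR(V) = |a|·IQR(A) = |-3|·6 = 18 (shifts cancel; spread scales by |a|).

IQR(V) = 18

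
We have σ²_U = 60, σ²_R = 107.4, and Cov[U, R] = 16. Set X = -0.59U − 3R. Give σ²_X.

σ²_X = a²·σ²_U + b²·σ²_R + 2ab·Cov[U, R] with a = -0.59, b = -3.
= (-0.59)²·60 + (-3)²·107.4 + 2·(-0.59)·(-3)·16
= 20.886 + 966.6 + 56.64 = 1044.126.

σ²_X = 1044.126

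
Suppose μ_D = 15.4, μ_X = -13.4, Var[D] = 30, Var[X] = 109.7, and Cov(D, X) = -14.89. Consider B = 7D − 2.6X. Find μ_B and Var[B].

μ_B = 7·μ_D + (-2.6)·μ_X = 7·15.4 + (-2.6)·(-13.4) = 142.64.
Var[B] = a²·Var[D] + b²·Var[X] + 2ab·Cov(D, X) with a = 7, b = -2.6.
= 7²·30 + (-2.6)²·109.7 + 2·7·(-2.6)·(-14.89)
= 1470 + 741.572 + 541.996 = 2753.568.

μ_B = 142.64, Var[B] = 2753.568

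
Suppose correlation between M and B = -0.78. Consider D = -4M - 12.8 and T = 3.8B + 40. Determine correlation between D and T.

correlation between D and T = 0.78

Linear rescalings preserve |correlation|; the slopes -4 and 3.8 have opposite signs, so the correlation flips sign: correlation between D and T = −correlation between M and B = 0.78.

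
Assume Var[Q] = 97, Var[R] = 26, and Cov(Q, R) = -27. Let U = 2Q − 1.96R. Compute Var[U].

Var[U] = 699.5616

Var[U] = a²·Var[Q] + b²·Var[R] + 2ab·Cov(Q, R) with a = 2, b = -1.96.
= 2²·97 + (-1.96)²·26 + 2·2·(-1.96)·(-27)
= 388 + 99.8816 + 211.68 = 699.5616.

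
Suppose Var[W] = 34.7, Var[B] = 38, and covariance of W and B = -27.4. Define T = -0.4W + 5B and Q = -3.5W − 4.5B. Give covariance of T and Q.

covariance of T and Q = -376.24

By bilinearity, covariance of T and Q = ac·Var[W] + bd·Var[B] + (ad+bc)·covariance of W and B, with a=-0.4, b=5, c=-3.5, d=-4.5.
ac·Var[W] = (-0.4)·(-3.5)·34.7 = 48.58
bd·Var[B] = 5·(-4.5)·38 = -855
(ad+bc)·covariance of W and B = (-15.7)·(-27.4) = 430.18
covariance of T and Q = 48.58 + (-855) + 430.18 = -376.24.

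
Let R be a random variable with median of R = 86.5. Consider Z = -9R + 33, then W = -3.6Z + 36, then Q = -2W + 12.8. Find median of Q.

median of Z = (-9)·86.5 + 33 = -745.5.
median of W = (-3.6)·(-745.5) + 36 = 2719.8.
median of Q = (-2)·2719.8 + 12.8 = -5426.8.

median of Q = -5426.8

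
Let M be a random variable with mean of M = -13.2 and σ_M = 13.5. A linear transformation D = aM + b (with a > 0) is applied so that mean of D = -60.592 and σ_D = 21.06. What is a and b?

σ_D = a·σ_M (a > 0), so a = 21.06/13.5 = 1.56.
mean of D = a·mean of M + b, so b = -60.592 − 1.56·(-13.2) = -40.

a = 1.56, b = -40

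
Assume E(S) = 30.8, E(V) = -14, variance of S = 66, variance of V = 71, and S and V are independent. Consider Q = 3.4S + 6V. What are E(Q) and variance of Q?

E(Q) = 20.72, variance of Q = 3318.96

E(Q) = 3.4·E(S) + 6·E(V) = 3.4·30.8 + 6·(-14) = 20.72.
variance of Q = a²·variance of S + b²·variance of V + 2ab·Cov(S, V) with a = 3.4, b = 6.
Independence gives Cov(S, V) = 0.
= 3.4²·66 + 6²·71 + 2·3.4·6·0
= 762.96 + 2556 + 0 = 3318.96.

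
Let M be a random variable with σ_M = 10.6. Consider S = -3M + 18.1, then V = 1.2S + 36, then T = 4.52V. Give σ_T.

σ_S = |-3|·10.6 = 31.8.
σ_V = |1.2|·31.8 = 38.16.
σ_T = |4.52|·38.16 = 172.4832.

σ_T = 172.4832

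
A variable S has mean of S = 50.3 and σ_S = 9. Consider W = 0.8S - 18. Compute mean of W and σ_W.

mean of W = 22.24, σ_W = 7.2

W = 0.8S - 18 is linear with a = 0.8, b = -18.
mean of W = a·mean of S + b = 0.8·50.3 + (-18) = 22.24.
σ_W = |a|·σ_S = |0.8|·9 = 7.2.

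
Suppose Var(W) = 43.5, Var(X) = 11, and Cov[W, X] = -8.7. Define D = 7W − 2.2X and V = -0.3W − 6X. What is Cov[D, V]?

Cov[D, V] = 413.508

By bilinearity, Cov[D, V] = ac·Var(W) + bd·Var(X) + (ad+bc)·Cov[W, X], with a=7, b=-2.2, c=-0.3, d=-6.
ac·Var(W) = 7·(-0.3)·43.5 = -91.35
bd·Var(X) = (-2.2)·(-6)·11 = 145.2
(ad+bc)·Cov[W, X] = (-41.34)·(-8.7) = 359.658
Cov[D, V] = -91.35 + 145.2 + 359.658 = 413.508.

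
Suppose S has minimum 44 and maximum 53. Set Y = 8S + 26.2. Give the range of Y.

Range(Y) = 72

Range of S = 53 − 44 = 9.
Range(Y) = |a|·Range(S) = |8|·9 = 72.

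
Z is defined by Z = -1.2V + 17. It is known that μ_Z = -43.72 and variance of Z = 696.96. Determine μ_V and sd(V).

μ_V = 50.6, sd(V) = 22

From Z = -1.2V + 17: μ_Z = a·μ_V + b, so μ_V = (μ_Z − b)/a = (-43.72 − 17)/(-1.2) = 50.6.
sd(Z) = √696.96 = 26.4.
sd(Z) = |a|·sd(V), so sd(V) = 26.4/|-1.2| = 22.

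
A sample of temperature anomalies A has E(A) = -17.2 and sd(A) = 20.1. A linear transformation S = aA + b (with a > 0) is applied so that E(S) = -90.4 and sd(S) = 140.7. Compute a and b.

sd(S) = a·sd(A) (a > 0), so a = 140.7/20.1 = 7.
E(S) = a·E(A) + b, so b = -90.4 − 7·(-17.2) = 30.

a = 7, b = 30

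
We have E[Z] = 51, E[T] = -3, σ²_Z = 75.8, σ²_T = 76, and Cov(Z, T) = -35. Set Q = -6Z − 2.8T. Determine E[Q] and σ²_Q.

E[Q] = (-6)·E[Z] + (-2.8)·E[T] = (-6)·51 + (-2.8)·(-3) = -297.6.
σ²_Q = a²·σ²_Z + b²·σ²_T + 2ab·Cov(Z, T) with a = -6, b = -2.8.
= (-6)²·75.8 + (-2.8)²·76 + 2·(-6)·(-2.8)·(-35)
= 2728.8 + 595.84 + (-1176) = 2148.64.

E[Q] = -297.6, σ²_Q = 2148.64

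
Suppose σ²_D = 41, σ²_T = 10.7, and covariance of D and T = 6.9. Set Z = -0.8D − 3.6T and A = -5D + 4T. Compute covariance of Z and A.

By bilinearity, covariance of Z and A = ac·σ²_D + bd·σ²_T + (ad+bc)·covariance of D and T, with a=-0.8, b=-3.6, c=-5, d=4.
ac·σ²_D = (-0.8)·(-5)·41 = 164
bd·σ²_T = (-3.6)·4·10.7 = -154.08
(ad+bc)·covariance of D and T = (14.8)·6.9 = 102.12
covariance of Z and A = 164 + (-154.08) + 102.12 = 112.04.

covariance of Z and A = 112.04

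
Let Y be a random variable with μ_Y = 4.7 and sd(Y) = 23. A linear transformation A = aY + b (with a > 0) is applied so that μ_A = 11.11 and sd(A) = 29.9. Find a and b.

sd(A) = a·sd(Y) (a > 0), so a = 29.9/23 = 1.3.
μ_A = a·μ_Y + b, so b = 11.11 − 1.3·4.7 = 5.

a = 1.3, b = 5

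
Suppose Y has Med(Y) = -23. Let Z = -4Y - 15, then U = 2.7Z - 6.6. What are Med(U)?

Med(U) = 201.3

Med(Z) = (-4)·(-23) + (-15) = 77.
Med(U) = 2.7·77 + (-6.6) = 201.3.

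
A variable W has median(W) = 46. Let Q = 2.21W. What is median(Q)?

A linear map preserves order up to sign, so median(Q) = a·median(W) + b = 2.21·46 = 101.66.

median(Q) = 101.66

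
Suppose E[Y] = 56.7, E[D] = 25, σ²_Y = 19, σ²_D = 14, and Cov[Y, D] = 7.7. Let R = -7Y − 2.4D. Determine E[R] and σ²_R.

E[R] = (-7)·E[Y] + (-2.4)·E[D] = (-7)·56.7 + (-2.4)·25 = -456.9.
σ²_R = a²·σ²_Y + b²·σ²_D + 2ab·Cov[Y, D] with a = -7, b = -2.4.
= (-7)²·19 + (-2.4)²·14 + 2·(-7)·(-2.4)·7.7
= 931 + 80.64 + 258.72 = 1270.36.

E[R] = -456.9, σ²_R = 1270.36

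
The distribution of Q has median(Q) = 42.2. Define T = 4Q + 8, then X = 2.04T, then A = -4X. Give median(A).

median(T) = 4·42.2 + 8 = 176.8.
median(X) = 2.04·176.8 = 360.672.
median(A) = (-4)·360.672 = -1442.688.

median(A) = -1442.688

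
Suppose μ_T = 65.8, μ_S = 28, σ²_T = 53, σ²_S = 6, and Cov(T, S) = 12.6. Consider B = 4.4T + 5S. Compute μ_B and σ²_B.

μ_B = 4.4·μ_T + 5·μ_S = 4.4·65.8 + 5·28 = 429.52.
σ²_B = a²·σ²_T + b²·σ²_S + 2ab·Cov(T, S) with a = 4.4, b = 5.
= 4.4²·53 + 5²·6 + 2·4.4·5·12.6
= 1026.08 + 150 + 554.4 = 1730.48.

μ_B = 429.52, σ²_B = 1730.48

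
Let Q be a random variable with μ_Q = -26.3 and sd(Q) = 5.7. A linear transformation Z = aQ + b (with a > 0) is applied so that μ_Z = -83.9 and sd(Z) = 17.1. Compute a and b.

sd(Z) = a·sd(Q) (a > 0), so a = 17.1/5.7 = 3.
μ_Z = a·μ_Q + b, so b = -83.9 − 3·(-26.3) = -5.

a = 3, b = -5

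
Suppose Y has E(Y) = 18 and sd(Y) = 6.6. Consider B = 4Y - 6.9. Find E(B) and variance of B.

E(B) = 65.1, variance of B = 696.96

B = 4Y - 6.9 is linear with a = 4, b = -6.9.
E(B) = a·E(Y) + b = 4·18 + (-6.9) = 65.1.
variance of Y = 6.6² = 43.56.
variance of B = a²·variance of Y = 4²·43.56 = 696.96 (the additive constant -6.9 does not affect variance).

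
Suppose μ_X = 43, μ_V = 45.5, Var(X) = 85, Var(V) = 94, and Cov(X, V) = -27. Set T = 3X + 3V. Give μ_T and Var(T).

μ_T = 3·μ_X + 3·μ_V = 3·43 + 3·45.5 = 265.5.
Var(T) = a²·Var(X) + b²·Var(V) + 2ab·Cov(X, V) with a = 3, b = 3.
= 3²·85 + 3²·94 + 2·3·3·(-27)
= 765 + 846 + (-486) = 1125.

μ_T = 265.5, Var(T) = 1125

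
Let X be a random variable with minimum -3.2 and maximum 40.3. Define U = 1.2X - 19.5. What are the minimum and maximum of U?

a = 1.2 > 0, so min(U) = a·min(X)+b = 1.2·(-3.2) + (-19.5) = -23.34 and max(U) = 1.2·40.3 + (-19.5) = 28.86.

min(U) = -23.34, max(U) = 28.86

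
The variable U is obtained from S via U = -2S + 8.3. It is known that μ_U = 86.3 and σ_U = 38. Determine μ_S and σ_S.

μ_S = -39, σ_S = 19

From U = -2S + 8.3: μ_U = a·μ_S + b, so μ_S = (μ_U − b)/a = (86.3 − 8.3)/(-2) = -39.
σ_U = |a|·σ_S, so σ_S = 38/|-2| = 19.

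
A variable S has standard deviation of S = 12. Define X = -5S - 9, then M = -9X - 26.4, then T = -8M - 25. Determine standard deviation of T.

standard deviation of X = |-5|·12 = 60.
standard deviation of M = |-9|·60 = 540.
standard deviation of T = |-8|·540 = 4320.

standard deviation of T = 4320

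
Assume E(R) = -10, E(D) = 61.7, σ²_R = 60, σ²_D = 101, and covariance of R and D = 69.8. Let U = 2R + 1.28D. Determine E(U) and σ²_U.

E(U) = 58.976, σ²_U = 762.8544

E(U) = 2·E(R) + 1.28·E(D) = 2·(-10) + 1.28·61.7 = 58.976.
σ²_U = a²·σ²_R + b²·σ²_D + 2ab·covariance of R and D with a = 2, b = 1.28.
= 2²·60 + 1.28²·101 + 2·2·1.28·69.8
= 240 + 165.4784 + 357.376 = 762.8544.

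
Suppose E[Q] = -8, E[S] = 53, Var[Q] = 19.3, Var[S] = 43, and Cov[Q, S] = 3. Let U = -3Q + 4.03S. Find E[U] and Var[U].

E[U] = 237.59, Var[U] = 799.5187

E[U] = (-3)·E[Q] + 4.03·E[S] = (-3)·(-8) + 4.03·53 = 237.59.
Var[U] = a²·Var[Q] + b²·Var[S] + 2ab·Cov[Q, S] with a = -3, b = 4.03.
= (-3)²·19.3 + 4.03²·43 + 2·(-3)·4.03·3
= 173.7 + 698.3587 + (-72.54) = 799.5187.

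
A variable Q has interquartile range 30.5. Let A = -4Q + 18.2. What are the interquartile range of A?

IQR(A) = 122

Under A = aQ + b, IQR(A) = |a|·IQR(Q) = |-4|·30.5 = 122 (shifts cancel; spread scales by |a|).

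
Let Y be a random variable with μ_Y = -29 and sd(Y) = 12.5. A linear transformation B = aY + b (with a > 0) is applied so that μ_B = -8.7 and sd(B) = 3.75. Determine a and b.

sd(B) = a·sd(Y) (a > 0), so a = 3.75/12.5 = 0.3.
μ_B = a·μ_Y + b, so b = -8.7 − 0.3·(-29) = 0.

a = 0.3, b = 0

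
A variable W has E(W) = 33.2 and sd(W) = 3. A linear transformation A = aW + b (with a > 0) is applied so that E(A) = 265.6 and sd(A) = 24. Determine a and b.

a = 8, b = 0

sd(A) = a·sd(W) (a > 0), so a = 24/3 = 8.
E(A) = a·E(W) + b, so b = 265.6 − 8·33.2 = 0.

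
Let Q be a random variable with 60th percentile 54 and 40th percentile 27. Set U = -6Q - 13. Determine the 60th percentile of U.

Since a = -6 < 0 the transformation is decreasing, reversing order: the 60th percentile of U corresponds to the 40th percentile of Q.
So P_{60}(U) = a·P_{40}(Q) + b = (-6)·27 + (-13) = -175.

60th percentile of U = -175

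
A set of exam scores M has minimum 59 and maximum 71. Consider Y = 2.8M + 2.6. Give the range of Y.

Range of M = 71 − 59 = 12.
Range(Y) = |a|·Range(M) = |2.8|·12 = 33.6.

Range(Y) = 33.6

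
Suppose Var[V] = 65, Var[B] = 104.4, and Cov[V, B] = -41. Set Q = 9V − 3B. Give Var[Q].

Var[Q] = 8418.6

Var[Q] = a²·Var[V] + b²·Var[B] + 2ab·Cov[V, B] with a = 9, b = -3.
= 9²·65 + (-3)²·104.4 + 2·9·(-3)·(-41)
= 5265 + 939.6 + 2214 = 8418.6.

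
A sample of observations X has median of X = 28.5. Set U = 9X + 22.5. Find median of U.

A linear map preserves order up to sign, so median of U = a·median of X + b = 9·28.5 + 22.5 = 279.

median of U = 279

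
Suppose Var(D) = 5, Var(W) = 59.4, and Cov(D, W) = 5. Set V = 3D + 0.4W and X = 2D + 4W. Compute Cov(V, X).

Cov(V, X) = 189.04

By bilinearity, Cov(V, X) = ac·Var(D) + bd·Var(W) + (ad+bc)·Cov(D, W), with a=3, b=0.4, c=2, d=4.
ac·Var(D) = 3·2·5 = 30
bd·Var(W) = 0.4·4·59.4 = 95.04
(ad+bc)·Cov(D, W) = (12.8)·5 = 64
Cov(V, X) = 30 + 95.04 + 64 = 189.04.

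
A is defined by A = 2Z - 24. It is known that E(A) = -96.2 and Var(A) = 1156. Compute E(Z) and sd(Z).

From A = 2Z - 24: E(A) = a·E(Z) + b, so E(Z) = (E(A) − b)/a = (-96.2 − (-24))/2 = -36.1.
sd(A) = √1156 = 34.
sd(A) = |a|·sd(Z), so sd(Z) = 34/|2| = 17.

E(Z) = -36.1, sd(Z) = 17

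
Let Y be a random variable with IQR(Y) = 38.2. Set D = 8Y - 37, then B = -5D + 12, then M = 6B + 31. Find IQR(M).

IQR(M) = 9168

IQR(D) = |8|·38.2 = 305.6.
IQR(B) = |-5|·305.6 = 1528.
IQR(M) = |6|·1528 = 9168.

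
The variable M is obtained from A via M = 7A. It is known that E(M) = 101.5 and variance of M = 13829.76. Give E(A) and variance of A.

From M = 7A: E(M) = a·E(A) + b, so E(A) = (E(M) − b)/a = (101.5 − 0)/7 = 14.5.
variance of M = a²·variance of A, so variance of A = 13829.76/7² = 282.24.

E(A) = 14.5, variance of A = 282.24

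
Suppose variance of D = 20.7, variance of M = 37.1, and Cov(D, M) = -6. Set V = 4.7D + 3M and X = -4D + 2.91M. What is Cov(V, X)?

Cov(V, X) = -75.339

By bilinearity, Cov(V, X) = ac·variance of D + bd·variance of M + (ad+bc)·Cov(D, M), with a=4.7, b=3, c=-4, d=2.91.
ac·variance of D = 4.7·(-4)·20.7 = -389.16
bd·variance of M = 3·2.91·37.1 = 323.883
(ad+bc)·Cov(D, M) = (1.677)·(-6) = -10.062
Cov(V, X) = -389.16 + 323.883 + (-10.062) = -75.339.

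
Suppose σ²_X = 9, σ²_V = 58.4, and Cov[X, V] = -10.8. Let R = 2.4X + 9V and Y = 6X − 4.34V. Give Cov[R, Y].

Cov[R, Y] = -2622.2112

By bilinearity, Cov[R, Y] = ac·σ²_X + bd·σ²_V + (ad+bc)·Cov[X, V], with a=2.4, b=9, c=6, d=-4.34.
ac·σ²_X = 2.4·6·9 = 129.6
bd·σ²_V = 9·(-4.34)·58.4 = -2281.104
(ad+bc)·Cov[X, V] = (43.584)·(-10.8) = -470.7072
Cov[R, Y] = 129.6 + (-2281.104) + (-470.7072) = -2622.2112.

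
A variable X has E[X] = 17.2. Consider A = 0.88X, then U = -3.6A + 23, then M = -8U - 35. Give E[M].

E[A] = 0.88·17.2 = 15.136.
E[U] = (-3.6)·15.136 + 23 = -31.4896.
E[M] = (-8)·(-31.4896) + (-35) = 216.9168.

E[M] = 216.9168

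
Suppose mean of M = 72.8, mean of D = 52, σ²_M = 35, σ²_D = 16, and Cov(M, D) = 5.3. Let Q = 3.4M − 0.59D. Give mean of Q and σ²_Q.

mean of Q = 216.84, σ²_Q = 388.906

mean of Q = 3.4·mean of M + (-0.59)·mean of D = 3.4·72.8 + (-0.59)·52 = 216.84.
σ²_Q = a²·σ²_M + b²·σ²_D + 2ab·Cov(M, D) with a = 3.4, b = -0.59.
= 3.4²·35 + (-0.59)²·16 + 2·3.4·(-0.59)·5.3
= 404.6 + 5.5696 + (-21.2636) = 388.906.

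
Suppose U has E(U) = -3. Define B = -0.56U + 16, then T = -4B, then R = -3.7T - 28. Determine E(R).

E(R) = 233.664

E(B) = (-0.56)·(-3) + 16 = 17.68.
E(T) = (-4)·17.68 = -70.72.
E(R) = (-3.7)·(-70.72) + (-28) = 233.664.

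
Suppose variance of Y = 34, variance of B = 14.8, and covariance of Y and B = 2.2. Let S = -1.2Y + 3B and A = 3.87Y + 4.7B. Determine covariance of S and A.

covariance of S and A = 63.918

By bilinearity, covariance of S and A = ac·variance of Y + bd·variance of B + (ad+bc)·covariance of Y and B, with a=-1.2, b=3, c=3.87, d=4.7.
ac·variance of Y = (-1.2)·3.87·34 = -157.896
bd·variance of B = 3·4.7·14.8 = 208.68
(ad+bc)·covariance of Y and B = (5.97)·2.2 = 13.134
covariance of S and A = -157.896 + 208.68 + 13.134 = 63.918.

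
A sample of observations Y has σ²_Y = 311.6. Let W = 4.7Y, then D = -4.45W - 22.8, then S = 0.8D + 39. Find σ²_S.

σ²_W = 4.7²·311.6 = 6883.244.
σ²_D = (-4.45)²·6883.244 = 136305.43931.
σ²_S = 0.8²·136305.43931 = 87235.4811584.

σ²_S = 87235.4811584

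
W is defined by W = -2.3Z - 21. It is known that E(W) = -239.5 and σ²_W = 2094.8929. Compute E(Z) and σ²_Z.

E(Z) = 95, σ²_Z = 396.01

From W = -2.3Z - 21: E(W) = a·E(Z) + b, so E(Z) = (E(W) − b)/a = (-239.5 − (-21))/(-2.3) = 95.
σ²_W = a²·σ²_Z, so σ²_Z = 2094.8929/(-2.3)² = 396.01.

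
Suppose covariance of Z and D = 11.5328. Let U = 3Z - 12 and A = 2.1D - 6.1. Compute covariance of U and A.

covariance of U and A = 72.65664

covariance of U and A = a·c·covariance of Z and D = 3·2.1·11.5328 = 72.65664. Additive constants drop out.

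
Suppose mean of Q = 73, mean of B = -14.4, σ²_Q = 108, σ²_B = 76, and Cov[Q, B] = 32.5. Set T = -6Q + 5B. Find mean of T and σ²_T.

mean of T = -510, σ²_T = 3838

mean of T = (-6)·mean of Q + 5·mean of B = (-6)·73 + 5·(-14.4) = -510.
σ²_T = a²·σ²_Q + b²·σ²_B + 2ab·Cov[Q, B] with a = -6, b = 5.
= (-6)²·108 + 5²·76 + 2·(-6)·5·32.5
= 3888 + 1900 + (-1950) = 3838.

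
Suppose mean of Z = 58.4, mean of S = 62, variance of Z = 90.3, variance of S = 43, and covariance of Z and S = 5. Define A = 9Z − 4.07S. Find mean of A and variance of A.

mean of A = 9·mean of Z + (-4.07)·mean of S = 9·58.4 + (-4.07)·62 = 273.26.
variance of A = a²·variance of Z + b²·variance of S + 2ab·covariance of Z and S with a = 9, b = -4.07.
= 9²·90.3 + (-4.07)²·43 + 2·9·(-4.07)·5
= 7314.3 + 712.2907 + (-366.3) = 7660.2907.

mean of A = 273.26, variance of A = 7660.2907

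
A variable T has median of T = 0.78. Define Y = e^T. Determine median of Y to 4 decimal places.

median of Y = 2.1815

e^T is monotone on this domain, so median of Y = exp(0.78) ≈ 2.1815.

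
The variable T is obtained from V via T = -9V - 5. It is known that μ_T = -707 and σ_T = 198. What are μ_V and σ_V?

μ_V = 78, σ_V = 22

From T = -9V - 5: μ_T = a·μ_V + b, so μ_V = (μ_T − b)/a = (-707 − (-5))/(-9) = 78.
σ_T = |a|·σ_V, so σ_V = 198/|-9| = 22.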